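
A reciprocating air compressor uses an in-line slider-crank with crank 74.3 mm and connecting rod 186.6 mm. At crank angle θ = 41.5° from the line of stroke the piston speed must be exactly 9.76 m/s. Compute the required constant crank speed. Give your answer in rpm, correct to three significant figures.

1450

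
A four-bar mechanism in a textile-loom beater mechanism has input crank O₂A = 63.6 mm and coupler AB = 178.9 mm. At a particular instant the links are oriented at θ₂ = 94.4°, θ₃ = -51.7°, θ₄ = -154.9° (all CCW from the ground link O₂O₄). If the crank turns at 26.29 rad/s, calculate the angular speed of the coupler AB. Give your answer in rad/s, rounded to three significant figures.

ω₂ = 26.29 rad/s
Differentiating the loop-closure r₂e^{iθ₂}+r₃e^{iθ₃}=r₁+r₄e^{iθ₄} gives r₂ω₂e^{iθ₂}+r₃ω₃e^{iθ₃}=r₄ω₄e^{iθ₄}.
Eliminating the other unknown: ω₃ = r₂ω₂ sin(θ₄−θ₂) / [r₃ sin(θ₃−θ₄)].
Numerator sine = +0.93544; denominator sine = +0.97358.
Result = 0.0636·26.29·(+0.93544) / (0.1789·(+0.97358)) = +8.9802 rad/s; magnitude 8.9802 rad/s.

8.98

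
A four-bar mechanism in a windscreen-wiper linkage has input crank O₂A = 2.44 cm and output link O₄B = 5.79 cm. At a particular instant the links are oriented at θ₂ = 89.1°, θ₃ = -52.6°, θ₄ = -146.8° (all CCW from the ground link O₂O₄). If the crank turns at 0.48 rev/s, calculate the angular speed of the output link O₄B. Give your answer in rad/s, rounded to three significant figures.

ω₂ = 3.016 rad/s (from 0.48 rev/s).
Differentiating the loop-closure r₂e^{iθ₂}+r₃e^{iθ₃}=r₁+r₄e^{iθ₄} gives r₂ω₂e^{iθ₂}+r₃ω₃e^{iθ₃}=r₄ω₄e^{iθ₄}.
Eliminating the other unknown: ω₄ = r₂ω₂ sin(θ₂−θ₃) / [r₄ sin(θ₄−θ₃)].
Numerator sine = +0.61978; denominator sine = -0.99731.
Result = 0.0244·3.016·(+0.61978) / (0.0579·(-0.99731)) = -0.78984 rad/s; magnitude 0.78984 rad/s.

0.790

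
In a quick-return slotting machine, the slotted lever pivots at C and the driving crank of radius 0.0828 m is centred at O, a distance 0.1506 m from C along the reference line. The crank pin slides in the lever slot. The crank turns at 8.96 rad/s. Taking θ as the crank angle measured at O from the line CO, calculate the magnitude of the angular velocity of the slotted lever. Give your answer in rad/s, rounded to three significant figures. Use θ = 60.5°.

ω = 8.96 rad/s
Crank pin A relative to C: A = (d + r cosθ, r sinθ); lever angle φ = atan2(r sinθ, d + r cosθ).
Differentiating tanφ: φ̇ = rω(d cosθ + r)/(d² + r² + 2dr cosθ).
d² + r² + 2dr cosθ = |CA|² = 0.0418169 m²;  d cosθ + r = +0.15696 m.
|ω_lever| = |0.0828·8.96·+0.15696| / 0.0418169 = 2.7847 rad/s.

2.78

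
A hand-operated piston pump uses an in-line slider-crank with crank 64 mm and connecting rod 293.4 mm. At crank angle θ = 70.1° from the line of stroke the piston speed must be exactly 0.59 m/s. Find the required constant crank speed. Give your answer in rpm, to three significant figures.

For an in-line slider-crank, |v_piston| = rω|sinθ|·[1 + r cosθ/√(L² − r² sin²θ)].
With r = 0.064 m, L = 0.2934 m, θ = 70.1°: the bracketed kinematic factor |dx/dθ| = 0.064744 m.
ω = v/|dx/dθ| = 0.59/0.064744 = 9.1129 rad/s.
N = 60ω/(2π) = 87.021 rpm.

87.0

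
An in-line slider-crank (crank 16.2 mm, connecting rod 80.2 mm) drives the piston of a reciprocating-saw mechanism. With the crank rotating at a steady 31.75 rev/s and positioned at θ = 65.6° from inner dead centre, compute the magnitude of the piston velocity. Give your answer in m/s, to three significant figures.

3.19

ω = 2π·31.8 = 199.5 rad/s
For an in-line slider-crank, x = r cosθ + √(L² − r² sin²θ), so v = −rω sinθ·[1 + r cosθ/√(L² − r² sin²θ)].
With r = 0.0162 m, L = 0.0802 m, θ = 65.6°: √(L² − r² sin²θ) = 0.078831 m.
v = −0.0162·199.5·0.91068·[1 + 0.0162·0.41310/0.078831] = -3.193 m/s.
|v| = 3.193 m/s.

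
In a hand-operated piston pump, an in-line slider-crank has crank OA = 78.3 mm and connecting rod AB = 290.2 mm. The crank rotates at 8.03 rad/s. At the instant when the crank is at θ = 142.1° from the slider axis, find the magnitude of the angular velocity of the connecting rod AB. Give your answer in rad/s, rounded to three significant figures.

ω = 8.03 rad/s
The rod makes angle φ with the slider axis where L sinφ = r sinθ; differentiating, L cosφ·φ̇ = r ω cosθ.
L cosφ = √(L² − r² sin²θ) = 0.28619 m.
|ω_rod| = r ω |cosθ| / √(L² − r² sin²θ) = 0.0783·8.03·0.78908/0.28619 = 1.7336 rad/s.

1.73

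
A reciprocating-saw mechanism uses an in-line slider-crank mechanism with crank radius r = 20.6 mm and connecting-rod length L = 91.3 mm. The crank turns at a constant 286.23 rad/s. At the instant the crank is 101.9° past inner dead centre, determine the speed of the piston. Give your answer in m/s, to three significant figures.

5.49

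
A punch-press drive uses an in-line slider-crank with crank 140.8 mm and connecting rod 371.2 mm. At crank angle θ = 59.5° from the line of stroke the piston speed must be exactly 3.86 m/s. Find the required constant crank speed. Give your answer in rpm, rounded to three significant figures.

252

For an in-line slider-crank, |v_piston| = rω|sinθ|·[1 + r cosθ/√(L² − r² sin²θ)].
With r = 0.1408 m, L = 0.3712 m, θ = 59.5°: the bracketed kinematic factor |dx/dθ| = 0.14603 m.
ω = v/|dx/dθ| = 3.86/0.14603 = 26.433 rad/s.
N = 60ω/(2π) = 252.42 rpm.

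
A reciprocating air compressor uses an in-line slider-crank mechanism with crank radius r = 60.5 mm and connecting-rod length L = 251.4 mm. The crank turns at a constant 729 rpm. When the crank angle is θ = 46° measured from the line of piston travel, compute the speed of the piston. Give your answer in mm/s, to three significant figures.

ω = 2π·729/60 = 76.34 rad/s
For an in-line slider-crank, x = r cosθ + √(L² − r² sin²θ), so v = −rω sinθ·[1 + r cosθ/√(L² − r² sin²θ)].
With r = 0.0605 m, L = 0.2514 m, θ = 46°: √(L² − r² sin²θ) = 0.2476 m.
v = −0.0605·76.34·0.71934·[1 + 0.0605·0.69466/0.2476] = -3.8863 m/s.
|v| = 3.8863 m/s = 3886.3 mm/s.

3890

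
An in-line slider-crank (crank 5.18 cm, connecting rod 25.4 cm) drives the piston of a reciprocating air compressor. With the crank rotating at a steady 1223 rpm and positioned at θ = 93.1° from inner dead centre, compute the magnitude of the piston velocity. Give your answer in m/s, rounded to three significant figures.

6.55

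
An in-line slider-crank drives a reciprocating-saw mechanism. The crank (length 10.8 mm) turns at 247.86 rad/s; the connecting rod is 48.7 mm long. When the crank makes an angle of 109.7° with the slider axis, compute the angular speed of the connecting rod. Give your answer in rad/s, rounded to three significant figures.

ω = 247.9 rad/s
The rod makes angle φ with the slider axis where L sinφ = r sinθ; differentiating, L cosφ·φ̇ = r ω cosθ.
L cosφ = √(L² − r² sin²θ) = 0.047627 m.
|ω_rod| = r ω |cosθ| / √(L² − r² sin²θ) = 0.0108·247.9·0.33710/0.047627 = 18.947 rad/s.

18.9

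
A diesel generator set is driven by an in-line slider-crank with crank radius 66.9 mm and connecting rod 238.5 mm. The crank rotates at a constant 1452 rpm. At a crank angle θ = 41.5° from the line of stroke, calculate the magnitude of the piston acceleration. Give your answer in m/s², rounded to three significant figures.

ω = 2π·1452/60 = 152.1 rad/s
x(θ) = r cosθ + √(L² − r² sin²θ); with ω constant, a = ω²·d²x/dθ².
d²x/dθ² = −r cosθ − r²(cos2θ)/√u − r⁴ sin²2θ/(4u^{3/2}),  u = L² − r² sin²θ = 0.0549172 m².
Substituting r = 0.0669 m, L = 0.2385 m, θ = 41.5°: d²x/dθ² = -0.052816 m.
a = ω²·d²x/dθ² = (152.1)²·(-0.052816) = -1221.1 m/s²;  |a| = 1221.1 m/s².

1220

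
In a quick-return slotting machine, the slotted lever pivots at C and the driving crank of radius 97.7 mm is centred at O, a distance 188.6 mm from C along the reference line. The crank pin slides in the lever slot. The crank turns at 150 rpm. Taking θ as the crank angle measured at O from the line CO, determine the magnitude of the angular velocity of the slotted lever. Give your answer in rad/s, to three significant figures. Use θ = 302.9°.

ω = 15.71 rad/s (from 150 rpm).
Crank pin A relative to C: A = (d + r cosθ, r sinθ); lever angle φ = atan2(r sinθ, d + r cosθ).
Differentiating tanφ: φ̇ = rω(d cosθ + r)/(d² + r² + 2dr cosθ).
d² + r² + 2dr cosθ = |CA|² = 0.0651326 m²;  d cosθ + r = +0.20014 m.
|ω_lever| = |0.0977·15.71·+0.20014| / 0.0651326 = 4.7158 rad/s.

4.72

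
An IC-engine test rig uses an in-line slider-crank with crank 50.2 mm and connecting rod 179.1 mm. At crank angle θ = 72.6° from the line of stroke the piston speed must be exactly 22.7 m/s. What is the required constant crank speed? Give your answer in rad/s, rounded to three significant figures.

For an in-line slider-crank, |v_piston| = rω|sinθ|·[1 + r cosθ/√(L² − r² sin²θ)].
With r = 0.0502 m, L = 0.1791 m, θ = 72.6°: the bracketed kinematic factor |dx/dθ| = 0.05207 m.
ω = v/|dx/dθ| = 22.7/0.05207 = 435.95 rad/s.

436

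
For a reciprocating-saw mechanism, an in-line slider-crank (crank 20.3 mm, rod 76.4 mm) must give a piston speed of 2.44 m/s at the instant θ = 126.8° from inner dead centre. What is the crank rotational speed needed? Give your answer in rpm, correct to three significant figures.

For an in-line slider-crank, |v_piston| = rω|sinθ|·[1 + r cosθ/√(L² − r² sin²θ)].
With r = 0.0203 m, L = 0.0764 m, θ = 126.8°: the bracketed kinematic factor |dx/dθ| = 0.013607 m.
ω = v/|dx/dθ| = 2.44/0.013607 = 179.32 rad/s.
N = 60ω/(2π) = 1712.4 rpm.

1710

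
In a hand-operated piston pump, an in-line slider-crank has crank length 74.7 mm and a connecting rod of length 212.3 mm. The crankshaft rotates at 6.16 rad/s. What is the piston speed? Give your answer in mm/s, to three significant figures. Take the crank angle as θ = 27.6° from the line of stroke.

281

ω = 6.16 rad/s
For an in-line slider-crank, x = r cosθ + √(L² − r² sin²θ), so v = −rω sinθ·[1 + r cosθ/√(L² − r² sin²θ)].
With r = 0.0747 m, L = 0.2123 m, θ = 27.6°: √(L² − r² sin²θ) = 0.20946 m.
v = −0.0747·6.16·0.46330·[1 + 0.0747·0.88620/0.20946] = -0.28056 m/s.
|v| = 0.28056 m/s = 280.56 mm/s.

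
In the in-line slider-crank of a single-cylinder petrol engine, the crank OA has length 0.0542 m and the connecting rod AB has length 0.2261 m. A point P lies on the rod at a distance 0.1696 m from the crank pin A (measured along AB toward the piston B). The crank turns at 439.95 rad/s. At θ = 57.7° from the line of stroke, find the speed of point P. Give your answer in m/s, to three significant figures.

22.4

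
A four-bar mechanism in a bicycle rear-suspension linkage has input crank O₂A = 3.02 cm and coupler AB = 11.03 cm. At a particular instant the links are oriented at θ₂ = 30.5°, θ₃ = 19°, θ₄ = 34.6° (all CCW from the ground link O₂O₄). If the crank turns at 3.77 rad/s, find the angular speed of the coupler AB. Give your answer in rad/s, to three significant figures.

0.274

ω₂ = 3.77 rad/s
Differentiating the loop-closure r₂e^{iθ₂}+r₃e^{iθ₃}=r₁+r₄e^{iθ₄} gives r₂ω₂e^{iθ₂}+r₃ω₃e^{iθ₃}=r₄ω₄e^{iθ₄}.
Eliminating the other unknown: ω₃ = r₂ω₂ sin(θ₄−θ₂) / [r₃ sin(θ₃−θ₄)].
Numerator sine = +0.07150; denominator sine = -0.26892.
Result = 0.0302·3.77·(+0.07150) / (0.1103·(-0.26892)) = -0.27444 rad/s; magnitude 0.27444 rad/s.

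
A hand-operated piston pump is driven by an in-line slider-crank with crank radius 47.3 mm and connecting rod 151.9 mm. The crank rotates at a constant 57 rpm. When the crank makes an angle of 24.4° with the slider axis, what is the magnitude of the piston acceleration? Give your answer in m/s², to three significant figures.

1.89

ω = 2π·57/60 = 5.969 rad/s
x(θ) = r cosθ + √(L² − r² sin²θ); with ω constant, a = ω²·d²x/dθ².
d²x/dθ² = −r cosθ − r²(cos2θ)/√u − r⁴ sin²2θ/(4u^{3/2}),  u = L² − r² sin²θ = 0.0226918 m².
Substituting r = 0.0473 m, L = 0.1519 m, θ = 24.4°: d²x/dθ² = -0.053066 m.
a = ω²·d²x/dθ² = (5.969)²·(-0.053066) = -1.8907 m/s²;  |a| = 1.8907 m/s².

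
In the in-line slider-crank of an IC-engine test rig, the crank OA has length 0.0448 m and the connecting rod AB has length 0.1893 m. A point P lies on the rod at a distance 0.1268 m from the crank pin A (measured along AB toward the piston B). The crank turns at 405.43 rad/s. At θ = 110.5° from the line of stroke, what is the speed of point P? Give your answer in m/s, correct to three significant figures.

16.2

ω = 405.4 rad/s.  Crank-pin speed |V_A| = rω = 18.163 m/s, perpendicular to OA.
Rod angle: sinφ = −(r/L) sinθ ⇒ φ = -12.807°; ω_rod = −rω cosθ/√(L²−r²sin²θ) = +34.46 rad/s.
V_P = V_A + ω_rod × AP, with AP = 0.1268 m along the rod.
Components: V_Px = −rω sinθ − a·ω_rod·sinφ = -16.044 m/s;  V_Py = rω cosθ + a·ω_rod·cosφ = -2.1001 m/s.
|V_P| = √(V_Px² + V_Py²) = 16.181 m/s.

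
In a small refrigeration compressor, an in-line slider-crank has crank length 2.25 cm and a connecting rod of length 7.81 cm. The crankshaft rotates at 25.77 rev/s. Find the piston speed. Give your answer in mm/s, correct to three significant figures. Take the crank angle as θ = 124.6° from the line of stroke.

ω = 2π·25.8 = 161.9 rad/s
For an in-line slider-crank, x = r cosθ + √(L² − r² sin²θ), so v = −rω sinθ·[1 + r cosθ/√(L² − r² sin²θ)].
With r = 0.0225 m, L = 0.0781 m, θ = 124.6°: √(L² − r² sin²θ) = 0.075872 m.
v = −0.0225·161.9·0.82314·[1 + 0.0225·-0.56784/0.075872] = -2.4938 m/s.
|v| = 2.4938 m/s = 2493.8 mm/s.

2490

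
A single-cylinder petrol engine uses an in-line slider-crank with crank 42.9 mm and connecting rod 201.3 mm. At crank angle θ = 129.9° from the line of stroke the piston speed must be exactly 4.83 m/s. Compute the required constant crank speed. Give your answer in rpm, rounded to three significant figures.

For an in-line slider-crank, |v_piston| = rω|sinθ|·[1 + r cosθ/√(L² − r² sin²θ)].
With r = 0.0429 m, L = 0.2013 m, θ = 129.9°: the bracketed kinematic factor |dx/dθ| = 0.028351 m.
ω = v/|dx/dθ| = 4.83/0.028351 = 170.36 rad/s.
N = 60ω/(2π) = 1626.9 rpm.

1630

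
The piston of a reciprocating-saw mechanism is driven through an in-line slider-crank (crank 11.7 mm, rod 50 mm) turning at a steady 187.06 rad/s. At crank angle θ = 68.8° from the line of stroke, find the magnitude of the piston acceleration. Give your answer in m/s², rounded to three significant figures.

76.2

ω = 187.1 rad/s
x(θ) = r cosθ + √(L² − r² sin²θ); with ω constant, a = ω²·d²x/dθ².
d²x/dθ² = −r cosθ − r²(cos2θ)/√u − r⁴ sin²2θ/(4u^{3/2}),  u = L² − r² sin²θ = 0.00238101 m².
Substituting r = 0.0117 m, L = 0.05 m, θ = 68.8°: d²x/dθ² = -0.0021777 m.
a = ω²·d²x/dθ² = (187.1)²·(-0.0021777) = -76.201 m/s²;  |a| = 76.201 m/s².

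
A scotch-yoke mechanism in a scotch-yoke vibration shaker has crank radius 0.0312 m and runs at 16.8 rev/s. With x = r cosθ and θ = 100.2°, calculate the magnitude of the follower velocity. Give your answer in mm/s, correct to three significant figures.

ω = 105.6 rad/s (from 16.8 rev/s).
x = r cosθ ⇒ ẋ = −rω sinθ.
|v| = rω|sinθ| = 0.0312·105.6·|sin 100.2°| = 3.2413 m/s = 3241.3 mm/s.

3240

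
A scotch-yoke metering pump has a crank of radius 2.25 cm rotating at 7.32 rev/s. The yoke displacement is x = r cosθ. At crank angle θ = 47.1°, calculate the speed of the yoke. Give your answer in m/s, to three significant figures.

ω = 45.99 rad/s (from 7.32 rev/s).
x = r cosθ ⇒ ẋ = −rω sinθ.
|v| = rω|sinθ| = 0.0225·45.99·|sin 47.1°| = 0.75807 m/s.

0.758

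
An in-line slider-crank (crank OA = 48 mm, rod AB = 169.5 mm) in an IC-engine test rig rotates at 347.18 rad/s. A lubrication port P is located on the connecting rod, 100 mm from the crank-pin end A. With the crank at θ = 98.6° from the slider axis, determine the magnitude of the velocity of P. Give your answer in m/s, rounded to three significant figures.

16.1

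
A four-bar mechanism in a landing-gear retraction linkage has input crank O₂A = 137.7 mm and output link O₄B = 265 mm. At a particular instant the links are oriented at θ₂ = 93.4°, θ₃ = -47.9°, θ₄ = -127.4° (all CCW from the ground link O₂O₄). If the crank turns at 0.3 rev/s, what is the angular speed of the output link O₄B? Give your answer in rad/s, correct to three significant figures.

ω₂ = 1.885 rad/s (from 0.3 rev/s).
Differentiating the loop-closure r₂e^{iθ₂}+r₃e^{iθ₃}=r₁+r₄e^{iθ₄} gives r₂ω₂e^{iθ₂}+r₃ω₃e^{iθ₃}=r₄ω₄e^{iθ₄}.
Eliminating the other unknown: ω₄ = r₂ω₂ sin(θ₂−θ₃) / [r₄ sin(θ₄−θ₃)].
Numerator sine = +0.62524; denominator sine = -0.98325.
Result = 0.1377·1.885·(+0.62524) / (0.265·(-0.98325)) = -0.62283 rad/s; magnitude 0.62283 rad/s.

0.623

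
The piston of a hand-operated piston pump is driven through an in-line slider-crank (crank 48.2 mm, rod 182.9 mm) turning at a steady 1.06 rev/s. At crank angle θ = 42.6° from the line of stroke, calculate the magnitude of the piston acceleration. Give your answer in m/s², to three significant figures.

1.63

ω = 2π·1.06 = 6.66 rad/s
x(θ) = r cosθ + √(L² − r² sin²θ); with ω constant, a = ω²·d²x/dθ².
d²x/dθ² = −r cosθ − r²(cos2θ)/√u − r⁴ sin²2θ/(4u^{3/2}),  u = L² − r² sin²θ = 0.032388 m².
Substituting r = 0.0482 m, L = 0.1829 m, θ = 42.6°: d²x/dθ² = -0.03679 m.
a = ω²·d²x/dθ² = (6.66)²·(-0.03679) = -1.6319 m/s²;  |a| = 1.6319 m/s².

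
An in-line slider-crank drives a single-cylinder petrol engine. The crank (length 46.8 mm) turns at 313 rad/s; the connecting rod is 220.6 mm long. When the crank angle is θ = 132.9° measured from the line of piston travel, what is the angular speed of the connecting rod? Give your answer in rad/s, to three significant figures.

45.8

ω = 313 rad/s
The rod makes angle φ with the slider axis where L sinφ = r sinθ; differentiating, L cosφ·φ̇ = r ω cosθ.
L cosφ = √(L² − r² sin²θ) = 0.21792 m.
|ω_rod| = r ω |cosθ| / √(L² − r² sin²θ) = 0.0468·313·0.68072/0.21792 = 45.758 rad/s.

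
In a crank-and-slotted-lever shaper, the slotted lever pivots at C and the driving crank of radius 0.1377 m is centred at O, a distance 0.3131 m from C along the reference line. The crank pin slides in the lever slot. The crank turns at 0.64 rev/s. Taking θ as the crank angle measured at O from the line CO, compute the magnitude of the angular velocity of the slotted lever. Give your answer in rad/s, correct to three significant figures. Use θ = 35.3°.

1.16

ω = 4.021 rad/s (from 0.64 rev/s).
Crank pin A relative to C: A = (d + r cosθ, r sinθ); lever angle φ = atan2(r sinθ, d + r cosθ).
Differentiating tanφ: φ̇ = rω(d cosθ + r)/(d² + r² + 2dr cosθ).
d² + r² + 2dr cosθ = |CA|² = 0.187367 m²;  d cosθ + r = +0.39323 m.
|ω_lever| = |0.1377·4.021·+0.39323| / 0.187367 = 1.1621 rad/s.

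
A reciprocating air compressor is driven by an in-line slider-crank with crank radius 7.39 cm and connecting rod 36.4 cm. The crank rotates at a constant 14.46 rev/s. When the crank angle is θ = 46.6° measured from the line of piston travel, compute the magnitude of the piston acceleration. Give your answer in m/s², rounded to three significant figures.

413

ω = 2π·14.5 = 90.85 rad/s
x(θ) = r cosθ + √(L² − r² sin²θ); with ω constant, a = ω²·d²x/dθ².
d²x/dθ² = −r cosθ − r²(cos2θ)/√u − r⁴ sin²2θ/(4u^{3/2}),  u = L² − r² sin²θ = 0.129613 m².
Substituting r = 0.0739 m, L = 0.364 m, θ = 46.6°: d²x/dθ² = -0.050088 m.
a = ω²·d²x/dθ² = (90.85)²·(-0.050088) = -413.46 m/s²;  |a| = 413.46 m/s².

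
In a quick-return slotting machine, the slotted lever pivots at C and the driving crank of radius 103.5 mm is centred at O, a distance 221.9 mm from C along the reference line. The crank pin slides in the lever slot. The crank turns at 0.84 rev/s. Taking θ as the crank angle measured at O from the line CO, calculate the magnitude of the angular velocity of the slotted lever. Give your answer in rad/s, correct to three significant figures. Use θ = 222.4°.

ω = 5.278 rad/s (from 0.84 rev/s).
Crank pin A relative to C: A = (d + r cosθ, r sinθ); lever angle φ = atan2(r sinθ, d + r cosθ).
Differentiating tanφ: φ̇ = rω(d cosθ + r)/(d² + r² + 2dr cosθ).
d² + r² + 2dr cosθ = |CA|² = 0.0260322 m²;  d cosθ + r = -0.060363 m.
|ω_lever| = |0.1035·5.278·-0.060363| / 0.0260322 = 1.2667 rad/s.

1.27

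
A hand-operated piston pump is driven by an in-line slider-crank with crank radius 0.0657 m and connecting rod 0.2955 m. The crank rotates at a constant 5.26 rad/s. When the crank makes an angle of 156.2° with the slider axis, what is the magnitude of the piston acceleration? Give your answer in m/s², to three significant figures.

ω = 5.26 rad/s
x(θ) = r cosθ + √(L² − r² sin²θ); with ω constant, a = ω²·d²x/dθ².
d²x/dθ² = −r cosθ − r²(cos2θ)/√u − r⁴ sin²2θ/(4u^{3/2}),  u = L² − r² sin²θ = 0.0866173 m².
Substituting r = 0.0657 m, L = 0.2955 m, θ = 156.2°: d²x/dθ² = +0.050124 m.
a = ω²·d²x/dθ² = (5.26)²·(+0.050124) = +1.3868 m/s²;  |a| = 1.3868 m/s².

1.39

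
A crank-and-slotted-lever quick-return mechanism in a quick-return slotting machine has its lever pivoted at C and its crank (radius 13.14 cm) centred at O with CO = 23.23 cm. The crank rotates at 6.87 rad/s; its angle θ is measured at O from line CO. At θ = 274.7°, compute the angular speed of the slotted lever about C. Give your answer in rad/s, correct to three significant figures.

1.78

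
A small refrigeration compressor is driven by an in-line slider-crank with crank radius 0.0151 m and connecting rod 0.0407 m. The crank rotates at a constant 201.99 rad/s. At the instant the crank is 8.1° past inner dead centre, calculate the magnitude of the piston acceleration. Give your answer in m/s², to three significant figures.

830

ω = 202 rad/s
x(θ) = r cosθ + √(L² − r² sin²θ); with ω constant, a = ω²·d²x/dθ².
d²x/dθ² = −r cosθ − r²(cos2θ)/√u − r⁴ sin²2θ/(4u^{3/2}),  u = L² − r² sin²θ = 0.00165196 m².
Substituting r = 0.0151 m, L = 0.0407 m, θ = 8.1°: d²x/dθ² = -0.020352 m.
a = ω²·d²x/dθ² = (202)²·(-0.020352) = -830.34 m/s²;  |a| = 830.34 m/s².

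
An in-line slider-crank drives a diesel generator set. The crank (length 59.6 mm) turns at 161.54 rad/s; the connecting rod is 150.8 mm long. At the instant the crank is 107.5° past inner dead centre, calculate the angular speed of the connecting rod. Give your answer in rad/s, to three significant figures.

ω = 161.5 rad/s
The rod makes angle φ with the slider axis where L sinφ = r sinθ; differentiating, L cosφ·φ̇ = r ω cosθ.
L cosφ = √(L² − r² sin²θ) = 0.13968 m.
|ω_rod| = r ω |cosθ| / √(L² − r² sin²θ) = 0.0596·161.5·0.30071/0.13968 = 20.727 rad/s.

20.7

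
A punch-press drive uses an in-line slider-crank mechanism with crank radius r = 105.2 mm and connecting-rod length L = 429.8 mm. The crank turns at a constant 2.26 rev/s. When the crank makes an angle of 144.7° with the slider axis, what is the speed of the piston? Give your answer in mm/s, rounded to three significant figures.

ω = 2π·2.26 = 14.2 rad/s
For an in-line slider-crank, x = r cosθ + √(L² − r² sin²θ), so v = −rω sinθ·[1 + r cosθ/√(L² − r² sin²θ)].
With r = 0.1052 m, L = 0.4298 m, θ = 144.7°: √(L² − r² sin²θ) = 0.42548 m.
v = −0.1052·14.2·0.57786·[1 + 0.1052·-0.81614/0.42548] = -0.68904 m/s.
|v| = 0.68904 m/s = 689.04 mm/s.

689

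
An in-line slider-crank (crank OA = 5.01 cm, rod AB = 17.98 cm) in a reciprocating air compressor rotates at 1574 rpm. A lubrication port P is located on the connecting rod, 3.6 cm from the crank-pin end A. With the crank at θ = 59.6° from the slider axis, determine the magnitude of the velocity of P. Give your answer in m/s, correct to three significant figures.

ω = 164.8 rad/s.  Crank-pin speed |V_A| = rω = 8.2579 m/s, perpendicular to OA.
Rod angle: sinφ = −(r/L) sinθ ⇒ φ = -13.906°; ω_rod = −rω cosθ/√(L²−r²sin²θ) = -23.943 rad/s.
V_P = V_A + ω_rod × AP, with AP = 0.036 m along the rod.
Components: V_Px = −rω sinθ − a·ω_rod·sinφ = -7.3297 m/s;  V_Py = rω cosθ + a·ω_rod·cosφ = +3.3421 m/s.
|V_P| = √(V_Px² + V_Py²) = 8.0557 m/s.

8.06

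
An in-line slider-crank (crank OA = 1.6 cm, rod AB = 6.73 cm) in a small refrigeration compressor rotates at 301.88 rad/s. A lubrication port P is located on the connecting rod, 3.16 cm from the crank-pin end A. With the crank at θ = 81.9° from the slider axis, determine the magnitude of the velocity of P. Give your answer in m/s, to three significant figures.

ω = 301.9 rad/s.  Crank-pin speed |V_A| = rω = 4.8301 m/s, perpendicular to OA.
Rod angle: sinφ = −(r/L) sinθ ⇒ φ = -13.613°; ω_rod = −rω cosθ/√(L²−r²sin²θ) = -10.405 rad/s.
V_P = V_A + ω_rod × AP, with AP = 0.0316 m along the rod.
Components: V_Px = −rω sinθ − a·ω_rod·sinφ = -4.8593 m/s;  V_Py = rω cosθ + a·ω_rod·cosφ = +0.36101 m/s.
|V_P| = √(V_Px² + V_Py²) = 4.8727 m/s.

4.87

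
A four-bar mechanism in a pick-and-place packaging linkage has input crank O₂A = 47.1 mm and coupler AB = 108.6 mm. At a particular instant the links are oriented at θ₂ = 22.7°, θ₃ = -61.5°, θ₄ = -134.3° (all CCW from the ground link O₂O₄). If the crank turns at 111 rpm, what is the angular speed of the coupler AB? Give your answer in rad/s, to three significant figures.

ω₂ = 11.62 rad/s (from 111 rpm).
Differentiating the loop-closure r₂e^{iθ₂}+r₃e^{iθ₃}=r₁+r₄e^{iθ₄} gives r₂ω₂e^{iθ₂}+r₃ω₃e^{iθ₃}=r₄ω₄e^{iθ₄}.
Eliminating the other unknown: ω₃ = r₂ω₂ sin(θ₄−θ₂) / [r₃ sin(θ₃−θ₄)].
Numerator sine = -0.39073; denominator sine = +0.95528.
Result = 0.0471·11.62·(-0.39073) / (0.1086·(+0.95528)) = -2.062 rad/s; magnitude 2.062 rad/s.

2.06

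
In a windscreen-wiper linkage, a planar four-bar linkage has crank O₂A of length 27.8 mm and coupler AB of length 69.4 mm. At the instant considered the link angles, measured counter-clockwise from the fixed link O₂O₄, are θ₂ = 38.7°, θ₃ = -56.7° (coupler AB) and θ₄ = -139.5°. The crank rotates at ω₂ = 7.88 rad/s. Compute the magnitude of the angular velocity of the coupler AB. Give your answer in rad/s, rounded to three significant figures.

0.0999

ω₂ = 7.88 rad/s
Differentiating the loop-closure r₂e^{iθ₂}+r₃e^{iθ₃}=r₁+r₄e^{iθ₄} gives r₂ω₂e^{iθ₂}+r₃ω₃e^{iθ₃}=r₄ω₄e^{iθ₄}.
Eliminating the other unknown: ω₃ = r₂ω₂ sin(θ₄−θ₂) / [r₃ sin(θ₃−θ₄)].
Numerator sine = -0.03141; denominator sine = +0.99211.
Result = 0.0278·7.88·(-0.03141) / (0.0694·(+0.99211)) = -0.099937 rad/s; magnitude 0.099937 rad/s.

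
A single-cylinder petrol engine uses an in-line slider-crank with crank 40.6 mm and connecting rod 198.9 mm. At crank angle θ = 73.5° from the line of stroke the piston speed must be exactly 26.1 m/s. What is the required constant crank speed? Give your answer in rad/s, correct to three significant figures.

For an in-line slider-crank, |v_piston| = rω|sinθ|·[1 + r cosθ/√(L² − r² sin²θ)].
With r = 0.0406 m, L = 0.1989 m, θ = 73.5°: the bracketed kinematic factor |dx/dθ| = 0.041229 m.
ω = v/|dx/dθ| = 26.1/0.041229 = 633.04 rad/s.

633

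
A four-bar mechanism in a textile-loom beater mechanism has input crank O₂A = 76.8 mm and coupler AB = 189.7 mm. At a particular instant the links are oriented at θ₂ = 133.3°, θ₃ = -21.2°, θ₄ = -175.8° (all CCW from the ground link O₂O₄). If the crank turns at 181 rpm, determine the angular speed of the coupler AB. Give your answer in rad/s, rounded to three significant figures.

13.9

ω₂ = 18.95 rad/s (from 181 rpm).
Differentiating the loop-closure r₂e^{iθ₂}+r₃e^{iθ₃}=r₁+r₄e^{iθ₄} gives r₂ω₂e^{iθ₂}+r₃ω₃e^{iθ₃}=r₄ω₄e^{iθ₄}.
Eliminating the other unknown: ω₃ = r₂ω₂ sin(θ₄−θ₂) / [r₃ sin(θ₃−θ₄)].
Numerator sine = +0.77605; denominator sine = +0.42894.
Result = 0.0768·18.95·(+0.77605) / (0.1897·(+0.42894)) = +13.883 rad/s; magnitude 13.883 rad/s.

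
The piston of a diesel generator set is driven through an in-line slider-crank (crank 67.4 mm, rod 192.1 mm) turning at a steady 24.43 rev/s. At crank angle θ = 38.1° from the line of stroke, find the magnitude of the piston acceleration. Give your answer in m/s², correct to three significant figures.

1400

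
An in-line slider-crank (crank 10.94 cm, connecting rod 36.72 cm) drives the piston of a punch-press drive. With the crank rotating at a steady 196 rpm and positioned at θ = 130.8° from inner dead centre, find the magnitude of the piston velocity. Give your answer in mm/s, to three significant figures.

1360

ω = 2π·196/60 = 20.53 rad/s
For an in-line slider-crank, x = r cosθ + √(L² − r² sin²θ), so v = −rω sinθ·[1 + r cosθ/√(L² − r² sin²θ)].
With r = 0.1094 m, L = 0.3672 m, θ = 130.8°: √(L² − r² sin²θ) = 0.35774 m.
v = −0.1094·20.53·0.75700·[1 + 0.1094·-0.65342/0.35774] = -1.3601 m/s.
|v| = 1.3601 m/s = 1360.1 mm/s.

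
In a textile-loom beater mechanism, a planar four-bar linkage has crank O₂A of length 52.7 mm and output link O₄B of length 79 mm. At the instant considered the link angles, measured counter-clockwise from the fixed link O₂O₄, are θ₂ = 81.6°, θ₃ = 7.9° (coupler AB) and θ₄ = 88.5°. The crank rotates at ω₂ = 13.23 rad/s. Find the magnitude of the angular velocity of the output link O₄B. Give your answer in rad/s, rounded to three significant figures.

ω₂ = 13.23 rad/s
Differentiating the loop-closure r₂e^{iθ₂}+r₃e^{iθ₃}=r₁+r₄e^{iθ₄} gives r₂ω₂e^{iθ₂}+r₃ω₃e^{iθ₃}=r₄ω₄e^{iθ₄}.
Eliminating the other unknown: ω₄ = r₂ω₂ sin(θ₂−θ₃) / [r₄ sin(θ₄−θ₃)].
Numerator sine = +0.95981; denominator sine = +0.98657.
Result = 0.0527·13.23·(+0.95981) / (0.079·(+0.98657)) = +8.5861 rad/s; magnitude 8.5861 rad/s.

8.59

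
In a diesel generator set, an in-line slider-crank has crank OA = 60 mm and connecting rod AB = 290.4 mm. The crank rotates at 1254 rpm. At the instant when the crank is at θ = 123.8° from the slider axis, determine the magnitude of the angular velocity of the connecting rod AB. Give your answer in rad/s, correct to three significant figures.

15.3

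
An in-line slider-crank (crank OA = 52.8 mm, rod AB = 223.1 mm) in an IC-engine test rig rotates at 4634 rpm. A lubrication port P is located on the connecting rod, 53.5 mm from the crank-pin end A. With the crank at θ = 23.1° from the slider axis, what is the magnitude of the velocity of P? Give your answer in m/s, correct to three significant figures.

ω = 485.3 rad/s.  Crank-pin speed |V_A| = rω = 25.622 m/s, perpendicular to OA.
Rod angle: sinφ = −(r/L) sinθ ⇒ φ = -5.328°; ω_rod = −rω cosθ/√(L²−r²sin²θ) = -106.1 rad/s.
V_P = V_A + ω_rod × AP, with AP = 0.0535 m along the rod.
Components: V_Px = −rω sinθ − a·ω_rod·sinφ = -10.58 m/s;  V_Py = rω cosθ + a·ω_rod·cosφ = +17.916 m/s.
|V_P| = √(V_Px² + V_Py²) = 20.807 m/s.

20.8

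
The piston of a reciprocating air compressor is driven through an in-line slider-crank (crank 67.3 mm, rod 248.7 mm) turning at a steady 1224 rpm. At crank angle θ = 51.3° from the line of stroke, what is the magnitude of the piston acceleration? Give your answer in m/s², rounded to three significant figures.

ω = 2π·1224/60 = 128.2 rad/s
x(θ) = r cosθ + √(L² − r² sin²θ); with ω constant, a = ω²·d²x/dθ².
d²x/dθ² = −r cosθ − r²(cos2θ)/√u − r⁴ sin²2θ/(4u^{3/2}),  u = L² − r² sin²θ = 0.059093 m².
Substituting r = 0.0673 m, L = 0.2487 m, θ = 51.3°: d²x/dθ² = -0.038354 m.
a = ω²·d²x/dθ² = (128.2)²·(-0.038354) = -630.14 m/s²;  |a| = 630.14 m/s².

630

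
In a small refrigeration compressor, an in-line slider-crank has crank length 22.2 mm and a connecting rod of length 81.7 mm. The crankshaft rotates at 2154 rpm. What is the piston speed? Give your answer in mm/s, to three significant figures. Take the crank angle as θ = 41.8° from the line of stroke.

ω = 2π·2154/60 = 225.6 rad/s
For an in-line slider-crank, x = r cosθ + √(L² − r² sin²θ), so v = −rω sinθ·[1 + r cosθ/√(L² − r² sin²θ)].
With r = 0.0222 m, L = 0.0817 m, θ = 41.8°: √(L² − r² sin²θ) = 0.080349 m.
v = −0.0222·225.6·0.66653·[1 + 0.0222·0.74548/0.080349] = -4.0252 m/s.
|v| = 4.0252 m/s = 4025.2 mm/s.

4030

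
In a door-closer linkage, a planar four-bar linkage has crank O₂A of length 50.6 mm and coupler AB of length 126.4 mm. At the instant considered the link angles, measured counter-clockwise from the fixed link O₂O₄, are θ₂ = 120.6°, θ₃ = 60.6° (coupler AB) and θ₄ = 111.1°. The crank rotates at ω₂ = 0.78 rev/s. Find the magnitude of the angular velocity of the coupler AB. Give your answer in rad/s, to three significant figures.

ω₂ = 4.901 rad/s (from 0.78 rev/s).
Differentiating the loop-closure r₂e^{iθ₂}+r₃e^{iθ₃}=r₁+r₄e^{iθ₄} gives r₂ω₂e^{iθ₂}+r₃ω₃e^{iθ₃}=r₄ω₄e^{iθ₄}.
Eliminating the other unknown: ω₃ = r₂ω₂ sin(θ₄−θ₂) / [r₃ sin(θ₃−θ₄)].
Numerator sine = -0.16505; denominator sine = -0.77162.
Result = 0.0506·4.901·(-0.16505) / (0.1264·(-0.77162)) = +0.41964 rad/s; magnitude 0.41964 rad/s.

0.420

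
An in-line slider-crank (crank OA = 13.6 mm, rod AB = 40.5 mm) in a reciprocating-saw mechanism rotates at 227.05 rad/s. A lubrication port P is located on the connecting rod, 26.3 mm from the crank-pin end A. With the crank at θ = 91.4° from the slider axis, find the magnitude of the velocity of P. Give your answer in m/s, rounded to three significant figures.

3.07

ω = 227.1 rad/s.  Crank-pin speed |V_A| = rω = 3.0879 m/s, perpendicular to OA.
Rod angle: sinφ = −(r/L) sinθ ⇒ φ = -19.615°; ω_rod = −rω cosθ/√(L²−r²sin²θ) = +1.9776 rad/s.
V_P = V_A + ω_rod × AP, with AP = 0.0263 m along the rod.
Components: V_Px = −rω sinθ − a·ω_rod·sinφ = -3.0695 m/s;  V_Py = rω cosθ + a·ω_rod·cosφ = -0.026452 m/s.
|V_P| = √(V_Px² + V_Py²) = 3.0696 m/s.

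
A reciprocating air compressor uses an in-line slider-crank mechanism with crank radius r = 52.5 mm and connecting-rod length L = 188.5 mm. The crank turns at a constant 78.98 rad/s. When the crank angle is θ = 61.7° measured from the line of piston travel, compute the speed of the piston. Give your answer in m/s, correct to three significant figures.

ω = 78.98 rad/s
For an in-line slider-crank, x = r cosθ + √(L² − r² sin²θ), so v = −rω sinθ·[1 + r cosθ/√(L² − r² sin²θ)].
With r = 0.0525 m, L = 0.1885 m, θ = 61.7°: √(L² − r² sin²θ) = 0.18274 m.
v = −0.0525·78.98·0.88048·[1 + 0.0525·0.47409/0.18274] = -4.1481 m/s.
|v| = 4.1481 m/s.

4.15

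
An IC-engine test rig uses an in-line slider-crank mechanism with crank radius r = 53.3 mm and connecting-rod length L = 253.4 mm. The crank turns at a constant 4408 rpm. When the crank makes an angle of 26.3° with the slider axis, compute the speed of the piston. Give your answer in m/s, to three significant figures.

ω = 2π·4408/60 = 461.6 rad/s
For an in-line slider-crank, x = r cosθ + √(L² − r² sin²θ), so v = −rω sinθ·[1 + r cosθ/√(L² − r² sin²θ)].
With r = 0.0533 m, L = 0.2534 m, θ = 26.3°: √(L² − r² sin²θ) = 0.2523 m.
v = −0.0533·461.6·0.44307·[1 + 0.0533·0.89649/0.2523] = -12.966 m/s.
|v| = 12.966 m/s.

13.0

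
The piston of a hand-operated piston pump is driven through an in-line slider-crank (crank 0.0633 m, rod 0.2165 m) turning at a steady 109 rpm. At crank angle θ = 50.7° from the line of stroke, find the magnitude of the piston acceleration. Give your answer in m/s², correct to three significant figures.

4.79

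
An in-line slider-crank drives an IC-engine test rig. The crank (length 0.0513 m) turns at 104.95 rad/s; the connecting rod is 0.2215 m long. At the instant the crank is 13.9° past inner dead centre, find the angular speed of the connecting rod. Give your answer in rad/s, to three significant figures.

ω = 105 rad/s
The rod makes angle φ with the slider axis where L sinφ = r sinθ; differentiating, L cosφ·φ̇ = r ω cosθ.
L cosφ = √(L² − r² sin²θ) = 0.22116 m.
|ω_rod| = r ω |cosθ| / √(L² − r² sin²θ) = 0.0513·105·0.97072/0.22116 = 23.632 rad/s.

23.6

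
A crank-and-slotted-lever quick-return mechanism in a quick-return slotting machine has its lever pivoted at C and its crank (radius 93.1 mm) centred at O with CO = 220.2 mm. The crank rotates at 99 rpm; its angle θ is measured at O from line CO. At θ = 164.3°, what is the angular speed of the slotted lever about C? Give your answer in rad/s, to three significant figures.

ω = 10.37 rad/s (from 99 rpm).
Crank pin A relative to C: A = (d + r cosθ, r sinθ); lever angle φ = atan2(r sinθ, d + r cosθ).
Differentiating tanφ: φ̇ = rω(d cosθ + r)/(d² + r² + 2dr cosθ).
d² + r² + 2dr cosθ = |CA|² = 0.0176841 m²;  d cosθ + r = -0.11888 m.
|ω_lever| = |0.0931·10.37·-0.11888| / 0.0176841 = 6.4887 rad/s.

6.49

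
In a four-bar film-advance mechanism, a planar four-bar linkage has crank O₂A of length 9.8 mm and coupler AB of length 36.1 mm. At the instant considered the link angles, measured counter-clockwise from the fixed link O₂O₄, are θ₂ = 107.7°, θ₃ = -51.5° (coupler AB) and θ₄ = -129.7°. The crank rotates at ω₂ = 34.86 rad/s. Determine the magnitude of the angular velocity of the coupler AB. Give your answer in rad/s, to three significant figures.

ω₂ = 34.86 rad/s
Differentiating the loop-closure r₂e^{iθ₂}+r₃e^{iθ₃}=r₁+r₄e^{iθ₄} gives r₂ω₂e^{iθ₂}+r₃ω₃e^{iθ₃}=r₄ω₄e^{iθ₄}.
Eliminating the other unknown: ω₃ = r₂ω₂ sin(θ₄−θ₂) / [r₃ sin(θ₃−θ₄)].
Numerator sine = +0.84245; denominator sine = +0.97887.
Result = 0.0098·34.86·(+0.84245) / (0.0361·(+0.97887)) = +8.1446 rad/s; magnitude 8.1446 rad/s.

8.14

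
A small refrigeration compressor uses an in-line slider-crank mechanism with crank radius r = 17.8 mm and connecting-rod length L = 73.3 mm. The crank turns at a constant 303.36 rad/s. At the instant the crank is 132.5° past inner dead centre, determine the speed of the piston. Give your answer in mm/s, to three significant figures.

ω = 303.4 rad/s
For an in-line slider-crank, x = r cosθ + √(L² − r² sin²θ), so v = −rω sinθ·[1 + r cosθ/√(L² − r² sin²θ)].
With r = 0.0178 m, L = 0.0733 m, θ = 132.5°: √(L² − r² sin²θ) = 0.072116 m.
v = −0.0178·303.4·0.73728·[1 + 0.0178·-0.67559/0.072116] = -3.3173 m/s.
|v| = 3.3173 m/s = 3317.3 mm/s.

3320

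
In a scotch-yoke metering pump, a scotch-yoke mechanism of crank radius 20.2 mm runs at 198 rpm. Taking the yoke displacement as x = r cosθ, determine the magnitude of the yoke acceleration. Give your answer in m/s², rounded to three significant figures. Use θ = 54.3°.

ω = 20.73 rad/s (from 198 rpm).
x = r cosθ ⇒ ẍ = −rω² cosθ (ω constant).
|a| = rω²|cosθ| = 0.0202·(20.73)²·|cos 54.3°| = 5.0677 m/s².

5.07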